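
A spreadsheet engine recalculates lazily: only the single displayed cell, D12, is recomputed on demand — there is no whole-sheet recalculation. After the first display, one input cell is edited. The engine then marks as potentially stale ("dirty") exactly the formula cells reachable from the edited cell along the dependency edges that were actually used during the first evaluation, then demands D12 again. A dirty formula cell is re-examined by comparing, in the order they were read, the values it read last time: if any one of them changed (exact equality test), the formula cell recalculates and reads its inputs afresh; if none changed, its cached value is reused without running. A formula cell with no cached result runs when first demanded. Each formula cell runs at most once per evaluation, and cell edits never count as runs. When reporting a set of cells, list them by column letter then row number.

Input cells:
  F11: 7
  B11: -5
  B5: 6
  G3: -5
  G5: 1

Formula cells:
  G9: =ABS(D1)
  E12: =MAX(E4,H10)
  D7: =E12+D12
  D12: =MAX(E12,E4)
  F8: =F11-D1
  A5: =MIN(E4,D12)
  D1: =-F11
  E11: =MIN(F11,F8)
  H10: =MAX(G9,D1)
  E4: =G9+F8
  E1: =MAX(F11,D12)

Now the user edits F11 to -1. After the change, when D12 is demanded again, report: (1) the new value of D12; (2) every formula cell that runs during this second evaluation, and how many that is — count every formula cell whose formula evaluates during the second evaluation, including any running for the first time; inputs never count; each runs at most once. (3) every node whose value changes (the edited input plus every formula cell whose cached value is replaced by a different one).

First evaluation (everything demanded from the output):
  D1 = -(7) = -7
  F8 = 7 - -7 = 14
  G9 = ABS(-7) = 7
  E4 = 7 + 14 = 21
  H10 = MAX(7, -7) = 7
  E12 = MAX(21, 7) = 21
  D12 = MAX(21, 21) = 21

Propagation after the edit:
  D1: runs — F11 7->-1; result 1.
  F8: runs — F11 7->-1; D1 -7->1; result -2.
  G9: runs — D1 -7->1; result 1.
  E4: runs — G9 7->1; F8 14->-2; result -1.
  H10: runs — G9 7->1; D1 -7->1; result 1.
  E12: runs — E4 21->-1; H10 7->1; result 1.
  D12: runs — E12 21->1; E4 21->-1; result 1.

New value of D12: 1.
Formula cells that run: D1, D12, E4, E12, F8, G9, H10 — 7 in total.
Values that change: D1, D12, E4, E12, F8, F11, G9, H10.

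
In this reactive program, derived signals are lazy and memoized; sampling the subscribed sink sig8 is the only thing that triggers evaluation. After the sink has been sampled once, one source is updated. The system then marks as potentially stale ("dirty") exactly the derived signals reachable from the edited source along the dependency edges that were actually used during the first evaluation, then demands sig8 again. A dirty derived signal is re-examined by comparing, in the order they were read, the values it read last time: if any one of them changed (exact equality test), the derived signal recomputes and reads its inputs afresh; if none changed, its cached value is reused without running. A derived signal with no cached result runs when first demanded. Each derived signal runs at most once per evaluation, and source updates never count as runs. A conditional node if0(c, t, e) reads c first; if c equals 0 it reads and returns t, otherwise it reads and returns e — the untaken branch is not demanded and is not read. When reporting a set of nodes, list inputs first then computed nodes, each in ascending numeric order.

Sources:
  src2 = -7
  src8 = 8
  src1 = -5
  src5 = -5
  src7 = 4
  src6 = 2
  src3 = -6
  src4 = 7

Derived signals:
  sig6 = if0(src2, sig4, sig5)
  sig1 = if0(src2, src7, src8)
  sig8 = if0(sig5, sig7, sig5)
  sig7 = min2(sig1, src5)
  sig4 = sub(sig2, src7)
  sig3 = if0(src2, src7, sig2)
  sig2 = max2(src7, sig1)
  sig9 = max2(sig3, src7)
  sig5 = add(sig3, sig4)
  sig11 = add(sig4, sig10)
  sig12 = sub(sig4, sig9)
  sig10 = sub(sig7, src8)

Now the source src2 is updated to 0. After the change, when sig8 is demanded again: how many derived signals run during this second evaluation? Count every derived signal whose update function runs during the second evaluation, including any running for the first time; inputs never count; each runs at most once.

First demand of the output computes:
  sig1 = if0(src2=-7 -> else branch src8) = 8
  sig2 = max2(4, 8) = 8
  sig3 = if0(src2=-7 -> else branch sig2) = 8
  sig4 = sub(8, 4) = 4
  sig5 = add(8, 4) = 12
  sig8 = if0(sig5=12 -> else branch sig5) = 12

After the edit, cleaning proceeds:
  sig1: a read changed (src2 -7->0) — executes, giving 4.
  sig2: a read changed (sig1 8->4) — executes, giving 4.
  sig3: a read changed (src2 -7->0; sig2 8->4) — executes, giving 4.
  sig4: a read changed (sig2 8->4) — executes, giving 0.
  sig5: a read changed (sig3 8->4; sig4 4->0) — executes, giving 4.
  sig8: a read changed (sig5 12->4; sig5 12->4) — executes, giving 4.

6 derived signals run: sig1, sig2, sig3, sig4, sig5, sig8.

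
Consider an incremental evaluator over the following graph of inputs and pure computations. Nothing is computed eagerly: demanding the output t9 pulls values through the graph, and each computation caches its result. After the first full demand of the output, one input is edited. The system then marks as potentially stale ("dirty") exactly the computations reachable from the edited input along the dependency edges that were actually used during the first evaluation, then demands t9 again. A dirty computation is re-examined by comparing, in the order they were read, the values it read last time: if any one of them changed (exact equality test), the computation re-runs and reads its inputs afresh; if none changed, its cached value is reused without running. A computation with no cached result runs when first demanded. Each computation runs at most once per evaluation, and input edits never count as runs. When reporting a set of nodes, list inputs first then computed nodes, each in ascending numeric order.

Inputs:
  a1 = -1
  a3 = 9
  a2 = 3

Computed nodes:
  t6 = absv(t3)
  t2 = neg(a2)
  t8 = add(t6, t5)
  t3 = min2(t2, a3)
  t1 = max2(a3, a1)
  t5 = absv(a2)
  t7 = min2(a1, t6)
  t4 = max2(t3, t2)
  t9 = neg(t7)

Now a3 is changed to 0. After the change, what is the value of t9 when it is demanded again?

t9 now evaluates to 1.
The important point: t3 recomputes to an identical value, and the output ends up unchanged.

Initial pass — values computed on the first demand:
  t2 = neg(3) = -3
  t3 = min2(-3, 9) = -3
  t6 = absv(-3) = 3
  t7 = min2(-1, 3) = -1
  t9 = neg(-1) = 1

Second demand — change propagation:
  t3: re-runs because a3 9->0; new result -3 (unchanged).
  t6: re-examined; everything it read last time is the same (t3 unchanged) — cache 3 kept, no run.
  t7: re-examined; everything it read last time is the same (a1 unchanged, t6 unchanged) — cache -1 kept, no run.
  t9: re-examined; everything it read last time is the same (t7 unchanged) — cache 1 kept, no run.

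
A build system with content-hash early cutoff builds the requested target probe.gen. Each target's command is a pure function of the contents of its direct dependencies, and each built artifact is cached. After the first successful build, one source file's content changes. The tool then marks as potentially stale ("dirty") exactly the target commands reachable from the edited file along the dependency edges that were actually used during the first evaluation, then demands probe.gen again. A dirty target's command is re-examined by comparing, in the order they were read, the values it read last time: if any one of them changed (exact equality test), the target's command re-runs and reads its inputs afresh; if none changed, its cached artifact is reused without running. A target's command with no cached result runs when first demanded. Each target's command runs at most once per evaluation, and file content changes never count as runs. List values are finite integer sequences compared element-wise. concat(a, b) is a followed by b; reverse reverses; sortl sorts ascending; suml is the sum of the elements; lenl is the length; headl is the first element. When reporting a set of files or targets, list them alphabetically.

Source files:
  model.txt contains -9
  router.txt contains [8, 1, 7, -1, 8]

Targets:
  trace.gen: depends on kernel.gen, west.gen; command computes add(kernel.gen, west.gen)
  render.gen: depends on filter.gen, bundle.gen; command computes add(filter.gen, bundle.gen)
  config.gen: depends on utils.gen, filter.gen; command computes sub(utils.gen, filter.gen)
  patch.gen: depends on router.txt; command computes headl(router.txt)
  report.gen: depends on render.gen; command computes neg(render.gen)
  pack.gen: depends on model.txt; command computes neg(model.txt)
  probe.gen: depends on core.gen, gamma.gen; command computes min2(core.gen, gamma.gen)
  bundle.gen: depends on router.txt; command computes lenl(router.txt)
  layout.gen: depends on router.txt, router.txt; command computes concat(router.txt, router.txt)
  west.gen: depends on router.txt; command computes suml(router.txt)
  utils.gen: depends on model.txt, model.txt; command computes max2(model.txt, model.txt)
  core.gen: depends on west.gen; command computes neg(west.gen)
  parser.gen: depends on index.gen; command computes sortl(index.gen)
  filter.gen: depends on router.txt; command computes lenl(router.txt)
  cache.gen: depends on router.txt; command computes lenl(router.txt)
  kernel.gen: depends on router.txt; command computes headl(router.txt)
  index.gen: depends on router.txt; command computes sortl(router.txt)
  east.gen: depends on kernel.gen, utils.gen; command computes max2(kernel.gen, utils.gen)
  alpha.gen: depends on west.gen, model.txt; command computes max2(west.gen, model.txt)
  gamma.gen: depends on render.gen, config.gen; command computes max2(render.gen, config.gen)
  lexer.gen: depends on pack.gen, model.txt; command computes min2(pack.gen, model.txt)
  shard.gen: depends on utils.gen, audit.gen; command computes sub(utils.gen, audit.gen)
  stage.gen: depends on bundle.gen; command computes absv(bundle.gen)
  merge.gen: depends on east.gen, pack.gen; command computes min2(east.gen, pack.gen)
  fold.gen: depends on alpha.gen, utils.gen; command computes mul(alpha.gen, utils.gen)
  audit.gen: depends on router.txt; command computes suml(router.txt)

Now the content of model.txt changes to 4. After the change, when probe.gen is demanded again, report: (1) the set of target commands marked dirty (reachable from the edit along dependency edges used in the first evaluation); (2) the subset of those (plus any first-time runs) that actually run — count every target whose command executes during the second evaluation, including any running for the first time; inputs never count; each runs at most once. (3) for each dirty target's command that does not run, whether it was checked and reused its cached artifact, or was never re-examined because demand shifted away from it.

Marked dirty: config.gen, gamma.gen, probe.gen, utils.gen.
Target commands that run: config.gen, gamma.gen, utils.gen — 3 in total.
Checked but reused from cache: probe.gen.
Key observation: the change is absorbed at gamma.gen — it re-runs but produces the same value, and the output's value is unchanged.

First evaluation (everything demanded from the output):
  bundle.gen = lenl([8, 1, 7, -1, 8]) = 5
  filter.gen = lenl([8, 1, 7, -1, 8]) = 5
  render.gen = add(5, 5) = 10
  utils.gen = max2(-9, -9) = -9
  config.gen = sub(-9, 5) = -14
  gamma.gen = max2(10, -14) = 10
  west.gen = suml([8, 1, 7, -1, 8]) = 23
  core.gen = neg(23) = -23
  probe.gen = min2(-23, 10) = -23

Propagation after the edit:
  utils.gen: runs — model.txt -9->4; model.txt -9->4; result 4.
  config.gen: runs — utils.gen -9->4; result -1.
  gamma.gen: runs — config.gen -14->-1; result 10 (same value as before).
  probe.gen: checked — values it read are unchanged (core.gen unchanged, gamma.gen unchanged); reused cached -23 without running.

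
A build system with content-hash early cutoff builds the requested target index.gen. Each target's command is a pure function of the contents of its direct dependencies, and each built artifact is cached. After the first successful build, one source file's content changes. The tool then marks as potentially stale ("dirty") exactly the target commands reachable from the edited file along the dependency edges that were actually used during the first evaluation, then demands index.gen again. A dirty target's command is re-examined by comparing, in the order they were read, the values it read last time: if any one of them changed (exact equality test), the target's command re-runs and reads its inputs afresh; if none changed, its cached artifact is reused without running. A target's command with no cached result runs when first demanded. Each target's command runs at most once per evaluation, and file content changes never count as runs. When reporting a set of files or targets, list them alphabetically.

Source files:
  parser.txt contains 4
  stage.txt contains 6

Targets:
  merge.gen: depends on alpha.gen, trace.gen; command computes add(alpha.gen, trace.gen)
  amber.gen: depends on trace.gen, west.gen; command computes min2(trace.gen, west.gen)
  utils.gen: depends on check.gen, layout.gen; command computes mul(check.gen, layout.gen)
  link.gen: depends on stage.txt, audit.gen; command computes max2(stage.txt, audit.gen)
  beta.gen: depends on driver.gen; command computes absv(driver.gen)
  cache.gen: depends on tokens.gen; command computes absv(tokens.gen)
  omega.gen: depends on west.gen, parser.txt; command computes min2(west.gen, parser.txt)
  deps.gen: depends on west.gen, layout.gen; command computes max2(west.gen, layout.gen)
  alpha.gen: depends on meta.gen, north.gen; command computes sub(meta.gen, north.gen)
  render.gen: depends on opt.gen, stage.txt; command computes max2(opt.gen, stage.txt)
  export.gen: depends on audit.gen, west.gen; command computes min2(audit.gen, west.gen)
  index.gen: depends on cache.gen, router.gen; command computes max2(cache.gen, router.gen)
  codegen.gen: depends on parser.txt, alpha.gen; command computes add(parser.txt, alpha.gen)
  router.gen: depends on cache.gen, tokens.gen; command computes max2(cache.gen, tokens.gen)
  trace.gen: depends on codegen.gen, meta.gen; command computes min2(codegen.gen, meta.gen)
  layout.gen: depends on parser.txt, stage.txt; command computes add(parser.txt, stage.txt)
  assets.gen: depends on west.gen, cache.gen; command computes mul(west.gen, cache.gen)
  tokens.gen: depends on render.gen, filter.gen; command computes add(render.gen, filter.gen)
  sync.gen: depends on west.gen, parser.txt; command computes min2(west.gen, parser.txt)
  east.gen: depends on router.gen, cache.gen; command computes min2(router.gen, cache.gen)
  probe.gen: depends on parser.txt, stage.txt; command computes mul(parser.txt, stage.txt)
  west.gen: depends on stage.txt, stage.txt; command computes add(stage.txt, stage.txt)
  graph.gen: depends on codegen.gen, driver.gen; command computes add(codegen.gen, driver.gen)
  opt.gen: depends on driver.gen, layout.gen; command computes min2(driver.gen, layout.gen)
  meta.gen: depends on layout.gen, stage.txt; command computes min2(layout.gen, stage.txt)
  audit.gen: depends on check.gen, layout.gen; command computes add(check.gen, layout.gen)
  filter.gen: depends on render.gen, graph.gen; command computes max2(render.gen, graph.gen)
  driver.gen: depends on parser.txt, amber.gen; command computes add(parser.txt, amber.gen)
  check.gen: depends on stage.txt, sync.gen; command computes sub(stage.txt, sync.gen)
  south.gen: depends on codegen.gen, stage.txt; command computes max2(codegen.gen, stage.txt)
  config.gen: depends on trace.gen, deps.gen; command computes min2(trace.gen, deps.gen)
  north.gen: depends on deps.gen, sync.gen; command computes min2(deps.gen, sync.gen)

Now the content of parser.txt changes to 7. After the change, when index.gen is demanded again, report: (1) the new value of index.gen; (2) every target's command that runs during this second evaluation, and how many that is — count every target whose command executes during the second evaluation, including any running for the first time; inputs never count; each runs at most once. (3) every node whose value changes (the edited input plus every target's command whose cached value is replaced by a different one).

First evaluation (everything demanded from the output):
  layout.gen = add(4, 6) = 10
  meta.gen = min2(10, 6) = 6
  west.gen = add(6, 6) = 12
  deps.gen = max2(12, 10) = 12
  sync.gen = min2(12, 4) = 4
  north.gen = min2(12, 4) = 4
  alpha.gen = sub(6, 4) = 2
  codegen.gen = add(4, 2) = 6
  trace.gen = min2(6, 6) = 6
  amber.gen = min2(6, 12) = 6
  driver.gen = add(4, 6) = 10
  graph.gen = add(6, 10) = 16
  opt.gen = min2(10, 10) = 10
  render.gen = max2(10, 6) = 10
  filter.gen = max2(10, 16) = 16
  tokens.gen = add(10, 16) = 26
  cache.gen = absv(26) = 26
  router.gen = max2(26, 26) = 26
  index.gen = max2(26, 26) = 26

Propagation after the edit:
  layout.gen: runs — parser.txt 4->7; result 13.
  deps.gen: runs — layout.gen 10->13; result 13.
  meta.gen: runs — layout.gen 10->13; result 6 (same value as before).
  sync.gen: runs — parser.txt 4->7; result 7.
  north.gen: runs — deps.gen 12->13; sync.gen 4->7; result 7.
  alpha.gen: runs — north.gen 4->7; result -1.
  codegen.gen: runs — parser.txt 4->7; alpha.gen 2->-1; result 6 (same value as before).
  trace.gen: checked — values it read are unchanged (codegen.gen unchanged, meta.gen unchanged); reused cached 6 without running.
  amber.gen: checked — values it read are unchanged (trace.gen unchanged, west.gen unchanged); reused cached 6 without running.
  driver.gen: runs — parser.txt 4->7; result 13.
  graph.gen: runs — driver.gen 10->13; result 19.
  opt.gen: runs — driver.gen 10->13; layout.gen 10->13; result 13.
  render.gen: runs — opt.gen 10->13; result 13.
  filter.gen: runs — render.gen 10->13; graph.gen 16->19; result 19.
  tokens.gen: runs — render.gen 10->13; filter.gen 16->19; result 32.
  cache.gen: runs — tokens.gen 26->32; result 32.
  router.gen: runs — cache.gen 26->32; tokens.gen 26->32; result 32.
  index.gen: runs — cache.gen 26->32; router.gen 26->32; result 32.

Key observation: the cutoff stops propagation at trace.gen — its inputs' values are unchanged, so it reuses its cache.

New value of index.gen: 32.
Target commands that run: alpha.gen, cache.gen, codegen.gen, deps.gen, driver.gen, filter.gen, graph.gen, index.gen, layout.gen, meta.gen, north.gen, opt.gen, render.gen, router.gen, sync.gen, tokens.gen — 16 in total.
Values that change: alpha.gen, cache.gen, deps.gen, driver.gen, filter.gen, graph.gen, index.gen, layout.gen, north.gen, opt.gen, parser.txt, render.gen, router.gen, sync.gen, tokens.gen.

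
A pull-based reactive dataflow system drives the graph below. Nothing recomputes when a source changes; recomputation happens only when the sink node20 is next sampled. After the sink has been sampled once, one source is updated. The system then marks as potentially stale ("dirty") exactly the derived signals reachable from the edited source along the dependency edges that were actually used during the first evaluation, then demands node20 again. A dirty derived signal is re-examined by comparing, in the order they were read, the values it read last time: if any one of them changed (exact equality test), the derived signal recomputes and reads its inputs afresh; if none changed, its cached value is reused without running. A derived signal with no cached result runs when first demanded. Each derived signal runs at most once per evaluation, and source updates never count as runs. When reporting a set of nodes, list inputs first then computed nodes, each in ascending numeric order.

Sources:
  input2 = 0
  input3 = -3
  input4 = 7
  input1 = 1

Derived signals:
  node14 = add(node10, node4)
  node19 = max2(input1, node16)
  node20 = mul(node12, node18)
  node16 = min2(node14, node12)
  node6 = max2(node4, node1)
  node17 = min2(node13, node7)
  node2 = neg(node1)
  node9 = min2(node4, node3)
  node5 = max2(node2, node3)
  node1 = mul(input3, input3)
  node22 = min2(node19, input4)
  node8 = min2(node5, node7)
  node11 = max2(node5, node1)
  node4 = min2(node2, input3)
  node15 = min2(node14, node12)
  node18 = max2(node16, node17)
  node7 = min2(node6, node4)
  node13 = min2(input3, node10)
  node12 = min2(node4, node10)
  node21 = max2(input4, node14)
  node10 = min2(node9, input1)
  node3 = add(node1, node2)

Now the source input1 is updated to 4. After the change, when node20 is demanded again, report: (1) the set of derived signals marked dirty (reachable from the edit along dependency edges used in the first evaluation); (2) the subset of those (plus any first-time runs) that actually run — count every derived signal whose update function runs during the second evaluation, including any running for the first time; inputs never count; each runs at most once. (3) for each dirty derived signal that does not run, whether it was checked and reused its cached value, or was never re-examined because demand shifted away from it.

First evaluation (everything demanded from the output):
  node1 = mul(-3, -3) = 9
  node2 = neg(9) = -9
  node3 = add(9, -9) = 0
  node4 = min2(-9, -3) = -9
  node6 = max2(-9, 9) = 9
  node7 = min2(9, -9) = -9
  node9 = min2(-9, 0) = -9
  node10 = min2(-9, 1) = -9
  node12 = min2(-9, -9) = -9
  node13 = min2(-3, -9) = -9
  node14 = add(-9, -9) = -18
  node16 = min2(-18, -9) = -18
  node17 = min2(-9, -9) = -9
  node18 = max2(-18, -9) = -9
  node20 = mul(-9, -9) = 81

Propagation after the edit:
  node10: runs — input1 1->4; result -9 (same value as before).
  node12: checked — values it read are unchanged (node4 unchanged, node10 unchanged); reused cached -9 without running.
  node13: checked — values it read are unchanged (input3 unchanged, node10 unchanged); reused cached -9 without running.
  node14: checked — values it read are unchanged (node10 unchanged, node4 unchanged); reused cached -18 without running.
  node16: checked — values it read are unchanged (node14 unchanged, node12 unchanged); reused cached -18 without running.
  node17: checked — values it read are unchanged (node13 unchanged, node7 unchanged); reused cached -9 without running.
  node18: checked — values it read are unchanged (node16 unchanged, node17 unchanged); reused cached -9 without running.
  node20: checked — values it read are unchanged (node12 unchanged, node18 unchanged); reused cached 81 without running.

Key observation: the change is absorbed at node10 — it re-runs but produces the same value, and the output's value is unchanged.

Marked dirty: node10, node12, node13, node14, node16, node17, node18, node20.
Derived signals that run: node10 — 1 in total.
Checked but reused from cache: node12, node13, node14, node16, node17, node18, node20.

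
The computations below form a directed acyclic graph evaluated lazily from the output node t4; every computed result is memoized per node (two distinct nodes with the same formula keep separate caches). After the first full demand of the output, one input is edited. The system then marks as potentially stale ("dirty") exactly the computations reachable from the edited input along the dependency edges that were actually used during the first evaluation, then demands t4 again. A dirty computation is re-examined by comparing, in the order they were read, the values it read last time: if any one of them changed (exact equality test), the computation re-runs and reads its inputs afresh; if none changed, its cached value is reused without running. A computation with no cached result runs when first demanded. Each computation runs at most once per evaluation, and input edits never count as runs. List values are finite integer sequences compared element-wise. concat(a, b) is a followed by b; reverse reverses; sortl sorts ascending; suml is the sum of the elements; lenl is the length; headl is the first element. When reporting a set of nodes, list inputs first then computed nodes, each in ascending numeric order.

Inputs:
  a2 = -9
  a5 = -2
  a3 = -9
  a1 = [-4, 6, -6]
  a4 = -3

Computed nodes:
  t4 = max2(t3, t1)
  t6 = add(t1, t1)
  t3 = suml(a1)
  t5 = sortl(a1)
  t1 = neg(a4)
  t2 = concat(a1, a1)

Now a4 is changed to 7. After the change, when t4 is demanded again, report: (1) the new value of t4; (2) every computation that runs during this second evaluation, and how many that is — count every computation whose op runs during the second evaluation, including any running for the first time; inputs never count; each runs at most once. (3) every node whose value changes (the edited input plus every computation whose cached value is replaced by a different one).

Demanding t4 again yields -4.
2 computations run: t1, t4.
The nodes whose values change: a4, t1, t4.

First demand of the output computes:
  t1 = neg(-3) = 3
  t3 = suml([-4, 6, -6]) = -4
  t4 = max2(-4, 3) = 3

After the edit, cleaning proceeds:
  t1: a read changed (a4 -3->7) — executes, giving -7.
  t4: a read changed (t1 3->-7) — executes, giving -4.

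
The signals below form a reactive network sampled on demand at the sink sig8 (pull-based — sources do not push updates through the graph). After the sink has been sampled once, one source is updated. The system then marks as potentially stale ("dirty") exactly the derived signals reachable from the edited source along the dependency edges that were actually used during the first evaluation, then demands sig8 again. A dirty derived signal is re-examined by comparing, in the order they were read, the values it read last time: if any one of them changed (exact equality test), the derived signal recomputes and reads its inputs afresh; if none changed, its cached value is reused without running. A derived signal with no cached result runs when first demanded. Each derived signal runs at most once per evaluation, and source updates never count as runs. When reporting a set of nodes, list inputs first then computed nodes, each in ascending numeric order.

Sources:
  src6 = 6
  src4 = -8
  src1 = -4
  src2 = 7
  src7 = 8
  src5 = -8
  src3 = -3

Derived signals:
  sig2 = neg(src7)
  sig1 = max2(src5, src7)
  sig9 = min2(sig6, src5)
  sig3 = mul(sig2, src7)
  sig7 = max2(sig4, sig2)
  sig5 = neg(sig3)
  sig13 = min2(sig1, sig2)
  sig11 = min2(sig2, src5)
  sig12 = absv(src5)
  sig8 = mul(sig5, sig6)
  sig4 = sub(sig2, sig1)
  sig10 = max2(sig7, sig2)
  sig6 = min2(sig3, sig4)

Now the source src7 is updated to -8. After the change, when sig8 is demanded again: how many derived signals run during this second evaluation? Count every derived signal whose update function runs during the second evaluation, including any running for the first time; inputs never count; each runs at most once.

Run set: sig1, sig2, sig3, sig4, sig6 (5 run).
The important point: at sig5 every value read last time is unchanged, so the dirty flag clears without a run.

Initial pass — values computed on the first demand:
  sig1 = max2(-8, 8) = 8
  sig2 = neg(8) = -8
  sig3 = mul(-8, 8) = -64
  sig4 = sub(-8, 8) = -16
  sig5 = neg(-64) = 64
  sig6 = min2(-64, -16) = -64
  sig8 = mul(64, -64) = -4096

Second demand — change propagation:
  sig1: re-runs because src7 8->-8; new result -8.
  sig2: re-runs because src7 8->-8; new result 8.
  sig3: re-runs because sig2 -8->8; src7 8->-8; new result -64 (unchanged).
  sig4: re-runs because sig2 -8->8; sig1 8->-8; new result 16.
  sig5: re-examined; everything it read last time is the same (sig3 unchanged) — cache 64 kept, no run.
  sig6: re-runs because sig4 -16->16; new result -64 (unchanged).
  sig8: re-examined; everything it read last time is the same (sig5 unchanged, sig6 unchanged) — cache -4096 kept, no run.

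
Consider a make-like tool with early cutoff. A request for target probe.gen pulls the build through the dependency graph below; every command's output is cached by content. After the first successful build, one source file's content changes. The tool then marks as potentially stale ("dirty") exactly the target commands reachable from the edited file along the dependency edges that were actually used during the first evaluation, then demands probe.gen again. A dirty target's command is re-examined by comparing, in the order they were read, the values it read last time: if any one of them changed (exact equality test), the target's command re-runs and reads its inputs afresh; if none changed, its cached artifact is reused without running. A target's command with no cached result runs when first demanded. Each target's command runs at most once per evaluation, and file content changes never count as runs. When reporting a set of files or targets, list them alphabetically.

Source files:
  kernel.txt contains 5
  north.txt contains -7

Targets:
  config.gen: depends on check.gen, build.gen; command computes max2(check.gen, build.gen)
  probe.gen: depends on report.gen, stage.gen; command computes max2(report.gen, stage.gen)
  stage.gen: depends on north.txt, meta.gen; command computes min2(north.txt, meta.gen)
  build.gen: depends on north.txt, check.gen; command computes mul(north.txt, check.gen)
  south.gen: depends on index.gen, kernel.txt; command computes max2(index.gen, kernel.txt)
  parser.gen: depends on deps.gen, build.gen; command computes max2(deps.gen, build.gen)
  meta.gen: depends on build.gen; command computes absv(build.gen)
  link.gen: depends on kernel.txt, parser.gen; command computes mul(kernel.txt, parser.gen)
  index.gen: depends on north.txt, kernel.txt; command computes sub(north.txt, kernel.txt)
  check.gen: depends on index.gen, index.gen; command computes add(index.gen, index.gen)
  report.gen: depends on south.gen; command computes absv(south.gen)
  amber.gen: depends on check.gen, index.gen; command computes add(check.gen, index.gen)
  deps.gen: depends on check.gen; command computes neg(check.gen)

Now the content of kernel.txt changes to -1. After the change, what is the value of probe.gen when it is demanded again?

First demand of the output computes:
  index.gen = sub(-7, 5) = -12
  check.gen = add(-12, -12) = -24
  build.gen = mul(-7, -24) = 168
  meta.gen = absv(168) = 168
  south.gen = max2(-12, 5) = 5
  report.gen = absv(5) = 5
  stage.gen = min2(-7, 168) = -7
  probe.gen = max2(5, -7) = 5

After the edit, cleaning proceeds:
  index.gen: a read changed (kernel.txt 5->-1) — executes, giving -6.
  check.gen: a read changed (index.gen -12->-6; index.gen -12->-6) — executes, giving -12.
  build.gen: a read changed (check.gen -24->-12) — executes, giving 84.
  meta.gen: a read changed (build.gen 168->84) — executes, giving 84.
  south.gen: a read changed (index.gen -12->-6; kernel.txt 5->-1) — executes, giving -1.
  report.gen: a read changed (south.gen 5->-1) — executes, giving 1.
  stage.gen: a read changed (meta.gen 168->84) — executes, giving -7 — identical to its old value.
  probe.gen: a read changed (report.gen 5->1) — executes, giving 1.

Demanding probe.gen again yields 1.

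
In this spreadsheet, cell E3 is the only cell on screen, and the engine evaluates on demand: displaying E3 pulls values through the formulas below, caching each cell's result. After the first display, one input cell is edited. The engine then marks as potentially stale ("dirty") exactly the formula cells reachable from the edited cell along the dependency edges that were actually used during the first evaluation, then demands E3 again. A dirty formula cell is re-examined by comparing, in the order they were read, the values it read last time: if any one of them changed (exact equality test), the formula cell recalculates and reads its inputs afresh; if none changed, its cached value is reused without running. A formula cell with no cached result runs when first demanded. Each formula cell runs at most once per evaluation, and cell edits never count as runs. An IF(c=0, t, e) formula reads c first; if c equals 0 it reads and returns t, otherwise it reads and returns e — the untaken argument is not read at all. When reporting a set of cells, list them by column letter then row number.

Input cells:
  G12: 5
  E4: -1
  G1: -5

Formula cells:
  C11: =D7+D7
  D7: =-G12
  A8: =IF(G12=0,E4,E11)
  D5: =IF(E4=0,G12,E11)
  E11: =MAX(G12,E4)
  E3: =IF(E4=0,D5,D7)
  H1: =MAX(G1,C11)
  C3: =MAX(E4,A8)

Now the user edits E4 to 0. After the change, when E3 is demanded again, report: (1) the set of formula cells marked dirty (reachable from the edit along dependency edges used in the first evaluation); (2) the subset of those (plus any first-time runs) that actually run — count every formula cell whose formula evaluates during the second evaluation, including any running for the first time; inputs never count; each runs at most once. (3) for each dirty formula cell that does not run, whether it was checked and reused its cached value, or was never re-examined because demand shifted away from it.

Dirty set: E3.
Run set: D5, E3 (2 run).
All dirty formula cells ended up running.
The important point: the flipped condition pulls in fresh nodes; D5 runs for the first time.

Initial pass — values computed on the first demand:
  D7 = -(5) = -5
  E3 = IF(E4=0: E4=-1 -> else branch D7) = -5

Second demand — change propagation:
  D5: newly demanded (no cache) — executes and yields 5.
  E3: re-runs because E4 -1->0; new result 5.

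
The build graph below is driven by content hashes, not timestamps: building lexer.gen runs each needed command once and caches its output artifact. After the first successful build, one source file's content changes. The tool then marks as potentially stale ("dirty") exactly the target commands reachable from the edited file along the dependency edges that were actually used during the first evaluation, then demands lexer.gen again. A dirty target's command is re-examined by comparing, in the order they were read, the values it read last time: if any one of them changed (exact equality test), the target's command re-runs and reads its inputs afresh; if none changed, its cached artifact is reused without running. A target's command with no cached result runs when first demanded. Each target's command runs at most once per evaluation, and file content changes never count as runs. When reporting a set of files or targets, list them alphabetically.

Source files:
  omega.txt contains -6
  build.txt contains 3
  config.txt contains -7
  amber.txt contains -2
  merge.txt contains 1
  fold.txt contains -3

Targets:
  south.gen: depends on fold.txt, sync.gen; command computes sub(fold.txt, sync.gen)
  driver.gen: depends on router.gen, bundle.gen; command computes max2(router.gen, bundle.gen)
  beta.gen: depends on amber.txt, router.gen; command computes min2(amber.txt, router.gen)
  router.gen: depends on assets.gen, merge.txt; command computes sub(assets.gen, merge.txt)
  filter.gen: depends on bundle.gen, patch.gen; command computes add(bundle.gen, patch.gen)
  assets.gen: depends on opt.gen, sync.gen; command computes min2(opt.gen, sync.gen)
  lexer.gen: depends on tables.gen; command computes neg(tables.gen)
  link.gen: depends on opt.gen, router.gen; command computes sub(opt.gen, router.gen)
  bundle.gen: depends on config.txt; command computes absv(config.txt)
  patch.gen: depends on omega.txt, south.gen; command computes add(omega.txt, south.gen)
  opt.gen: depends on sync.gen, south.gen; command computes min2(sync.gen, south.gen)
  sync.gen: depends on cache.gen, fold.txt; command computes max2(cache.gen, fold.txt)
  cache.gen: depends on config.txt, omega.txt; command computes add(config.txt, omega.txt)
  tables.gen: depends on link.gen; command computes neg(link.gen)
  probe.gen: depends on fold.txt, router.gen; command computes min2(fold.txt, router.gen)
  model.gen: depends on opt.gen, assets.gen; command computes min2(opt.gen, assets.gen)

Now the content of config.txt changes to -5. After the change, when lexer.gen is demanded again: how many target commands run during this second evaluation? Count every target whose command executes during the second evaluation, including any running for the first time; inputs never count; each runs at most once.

Run set: cache.gen, sync.gen (2 run).
The important point: sync.gen recomputes to an identical value, and the output ends up unchanged.

Initial pass — values computed on the first demand:
  cache.gen = add(-7, -6) = -13
  sync.gen = max2(-13, -3) = -3
  south.gen = sub(-3, -3) = 0
  opt.gen = min2(-3, 0) = -3
  assets.gen = min2(-3, -3) = -3
  router.gen = sub(-3, 1) = -4
  link.gen = sub(-3, -4) = 1
  tables.gen = neg(1) = -1
  lexer.gen = neg(-1) = 1

Second demand — change propagation:
  cache.gen: re-runs because config.txt -7->-5; new result -11.
  sync.gen: re-runs because cache.gen -13->-11; new result -3 (unchanged).
  south.gen: re-examined; everything it read last time is the same (fold.txt unchanged, sync.gen unchanged) — cache 0 kept, no run.
  opt.gen: re-examined; everything it read last time is the same (sync.gen unchanged, south.gen unchanged) — cache -3 kept, no run.
  assets.gen: re-examined; everything it read last time is the same (opt.gen unchanged, sync.gen unchanged) — cache -3 kept, no run.
  router.gen: re-examined; everything it read last time is the same (assets.gen unchanged, merge.txt unchanged) — cache -4 kept, no run.
  link.gen: re-examined; everything it read last time is the same (opt.gen unchanged, router.gen unchanged) — cache 1 kept, no run.
  tables.gen: re-examined; everything it read last time is the same (link.gen unchanged) — cache -1 kept, no run.
  lexer.gen: re-examined; everything it read last time is the same (tables.gen unchanged) — cache 1 kept, no run.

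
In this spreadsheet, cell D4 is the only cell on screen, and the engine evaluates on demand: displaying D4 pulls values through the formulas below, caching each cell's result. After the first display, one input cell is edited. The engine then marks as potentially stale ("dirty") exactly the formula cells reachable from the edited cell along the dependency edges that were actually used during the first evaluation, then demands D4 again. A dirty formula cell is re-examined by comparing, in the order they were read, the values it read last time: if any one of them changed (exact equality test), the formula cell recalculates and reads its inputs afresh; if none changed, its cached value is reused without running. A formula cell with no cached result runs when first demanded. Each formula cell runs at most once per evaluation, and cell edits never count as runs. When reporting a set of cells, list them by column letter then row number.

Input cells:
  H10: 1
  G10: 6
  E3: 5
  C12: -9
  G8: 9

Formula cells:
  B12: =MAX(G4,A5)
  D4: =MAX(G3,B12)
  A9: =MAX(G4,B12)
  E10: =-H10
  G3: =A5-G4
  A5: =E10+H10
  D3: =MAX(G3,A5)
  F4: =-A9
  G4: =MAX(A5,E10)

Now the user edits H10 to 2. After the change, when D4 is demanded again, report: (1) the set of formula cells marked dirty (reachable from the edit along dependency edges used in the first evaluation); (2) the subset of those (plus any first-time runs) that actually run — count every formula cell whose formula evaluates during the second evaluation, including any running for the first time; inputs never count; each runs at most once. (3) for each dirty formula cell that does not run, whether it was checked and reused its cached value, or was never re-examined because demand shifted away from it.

Dirty set: A5, B12, D4, E10, G3, G4.
Run set: A5, E10, G4 (3 run).
Re-examined without running (cache reused): B12, D4, G3.
The important point: at G3 every value read last time is unchanged, so the dirty flag clears without a run.

Initial pass — values computed on the first demand:
  E10 = -(1) = -1
  A5 = -1 + 1 = 0
  G4 = MAX(0, -1) = 0
  B12 = MAX(0, 0) = 0
  G3 = 0 - 0 = 0
  D4 = MAX(0, 0) = 0

Second demand — change propagation:
  E10: re-runs because H10 1->2; new result -2.
  A5: re-runs because E10 -1->-2; H10 1->2; new result 0 (unchanged).
  G4: re-runs because E10 -1->-2; new result 0 (unchanged).
  B12: re-examined; everything it read last time is the same (G4 unchanged, A5 unchanged) — cache 0 kept, no run.
  G3: re-examined; everything it read last time is the same (A5 unchanged, G4 unchanged) — cache 0 kept, no run.
  D4: re-examined; everything it read last time is the same (G3 unchanged, B12 unchanged) — cache 0 kept, no run.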